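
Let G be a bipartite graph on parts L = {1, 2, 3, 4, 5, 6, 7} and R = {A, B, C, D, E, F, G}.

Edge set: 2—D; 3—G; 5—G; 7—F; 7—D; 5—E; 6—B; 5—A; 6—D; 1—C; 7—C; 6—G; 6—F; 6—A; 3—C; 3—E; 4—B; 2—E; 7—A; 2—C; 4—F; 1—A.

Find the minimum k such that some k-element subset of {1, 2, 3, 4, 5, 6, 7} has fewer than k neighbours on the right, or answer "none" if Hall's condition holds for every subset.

none

A matching saturating every left vertex exists, for instance 1→A, 2→D, 3→C, 4→B, 5→E, 6→G, 7→F.
By Hall's marriage theorem, this means |N(S)| ≥ |S| for every subset S, so no violating subset exists.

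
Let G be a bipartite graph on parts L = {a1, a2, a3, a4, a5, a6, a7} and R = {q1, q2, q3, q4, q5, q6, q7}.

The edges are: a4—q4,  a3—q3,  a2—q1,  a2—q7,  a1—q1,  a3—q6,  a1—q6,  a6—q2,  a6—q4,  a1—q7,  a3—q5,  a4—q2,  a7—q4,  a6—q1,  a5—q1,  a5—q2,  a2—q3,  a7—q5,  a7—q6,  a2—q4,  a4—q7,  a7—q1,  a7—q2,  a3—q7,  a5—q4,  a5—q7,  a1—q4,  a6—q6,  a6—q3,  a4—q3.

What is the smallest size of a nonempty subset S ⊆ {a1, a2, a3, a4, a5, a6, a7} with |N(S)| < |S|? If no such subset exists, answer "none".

none

A matching saturating every left vertex exists, for instance a1→q7, a2→q3, a3→q5, a4→q2, a5→q1, a6→q4, a7→q6.
By Hall's marriage theorem, this means |N(S)| ≥ |S| for every subset S, so no violating subset exists.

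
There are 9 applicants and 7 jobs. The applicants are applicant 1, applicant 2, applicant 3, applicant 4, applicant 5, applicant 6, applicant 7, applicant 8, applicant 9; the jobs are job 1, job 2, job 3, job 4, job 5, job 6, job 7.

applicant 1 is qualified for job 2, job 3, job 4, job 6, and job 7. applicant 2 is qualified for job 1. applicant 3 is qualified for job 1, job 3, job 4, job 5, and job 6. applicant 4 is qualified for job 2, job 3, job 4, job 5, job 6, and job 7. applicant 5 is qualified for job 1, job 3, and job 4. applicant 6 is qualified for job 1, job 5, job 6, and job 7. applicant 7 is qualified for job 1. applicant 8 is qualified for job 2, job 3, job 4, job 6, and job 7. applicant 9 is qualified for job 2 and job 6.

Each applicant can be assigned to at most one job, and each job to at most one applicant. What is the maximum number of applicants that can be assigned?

For example, pair applicant 1–job 4, applicant 2–job 1, applicant 3–job 5, applicant 4–job 2, applicant 5–job 3, applicant 6–job 6, applicant 8–job 7.
The set {applicant 1, applicant 2, applicant 3, applicant 4, applicant 5, applicant 6, applicant 7, applicant 8, applicant 9} has only 7 neighbours ({job 1, job 2, job 3, job 4, job 5, job 6, job 7}), so by Hall's theorem at most 7 of the 9 applicants can be matched.

7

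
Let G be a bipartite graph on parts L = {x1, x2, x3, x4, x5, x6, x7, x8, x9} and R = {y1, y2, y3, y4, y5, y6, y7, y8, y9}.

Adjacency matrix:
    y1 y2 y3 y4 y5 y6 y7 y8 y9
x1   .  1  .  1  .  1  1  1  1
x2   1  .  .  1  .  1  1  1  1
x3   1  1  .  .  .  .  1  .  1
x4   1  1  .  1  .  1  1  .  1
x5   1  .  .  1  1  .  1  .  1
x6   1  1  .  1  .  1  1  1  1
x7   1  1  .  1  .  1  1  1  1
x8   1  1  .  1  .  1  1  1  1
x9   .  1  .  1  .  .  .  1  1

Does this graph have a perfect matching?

No

The set {x1, x2, x3, x4, x6, x7, x8, x9} has only 7 neighbours ({y1, y2, y4, y6, y7, y8, y9}), so by Hall's theorem at most 8 of the 9 left vertices can be matched.
Hence no matching covers every left vertex.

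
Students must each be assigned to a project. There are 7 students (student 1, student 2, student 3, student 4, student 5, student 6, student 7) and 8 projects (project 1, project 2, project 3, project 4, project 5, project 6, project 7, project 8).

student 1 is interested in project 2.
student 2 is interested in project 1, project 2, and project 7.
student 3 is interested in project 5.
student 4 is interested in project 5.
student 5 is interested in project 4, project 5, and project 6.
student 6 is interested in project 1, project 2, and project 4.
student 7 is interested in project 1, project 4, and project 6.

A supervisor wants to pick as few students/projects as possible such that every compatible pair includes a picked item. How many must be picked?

6

The 6 edges student 1–project 2, student 2–project 7, student 3–project 5, student 5–project 6, student 6–project 1, student 7–project 4 form a matching, so any vertex cover needs at least 6 vertices (one per matched edge).
Conversely {student 1, student 2, student 5, student 6, student 7, project 5} meets every edge and has exactly 6 vertices, so 6 is optimal.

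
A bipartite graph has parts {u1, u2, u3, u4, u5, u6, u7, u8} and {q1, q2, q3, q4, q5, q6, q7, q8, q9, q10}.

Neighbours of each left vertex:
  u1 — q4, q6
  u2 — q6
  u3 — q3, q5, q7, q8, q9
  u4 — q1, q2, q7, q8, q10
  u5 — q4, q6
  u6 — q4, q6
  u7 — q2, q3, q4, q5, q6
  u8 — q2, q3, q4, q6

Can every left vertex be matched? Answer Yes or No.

The set {u1, u2, u5, u6} has only 2 neighbours ({q4, q6}), so by Hall's theorem at most 6 of the 8 left vertices can be matched.
Hence no matching covers every left vertex.

No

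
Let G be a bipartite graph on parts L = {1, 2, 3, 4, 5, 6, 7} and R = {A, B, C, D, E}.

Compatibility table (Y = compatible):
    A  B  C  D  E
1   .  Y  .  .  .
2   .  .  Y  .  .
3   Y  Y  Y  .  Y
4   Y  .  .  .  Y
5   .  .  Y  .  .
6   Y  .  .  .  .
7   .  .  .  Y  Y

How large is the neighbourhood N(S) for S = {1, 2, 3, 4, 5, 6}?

The union of neighbours of {1, 2, 3, 4, 5, 6} is {A, B, C, E}, which has 4 elements.
Since |N(S)| = 4 < |S| = 6, Hall's condition fails for this subset.

4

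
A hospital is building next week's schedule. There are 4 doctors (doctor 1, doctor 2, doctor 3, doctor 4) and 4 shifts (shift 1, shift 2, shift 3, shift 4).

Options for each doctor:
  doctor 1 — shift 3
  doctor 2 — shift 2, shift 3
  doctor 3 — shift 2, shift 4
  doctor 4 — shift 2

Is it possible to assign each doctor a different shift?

The set {doctor 1, doctor 2, doctor 4} has only 2 neighbours ({shift 2, shift 3}), so by Hall's theorem at most 3 of the 4 doctors can be matched.
Hence no matching covers every doctor.

No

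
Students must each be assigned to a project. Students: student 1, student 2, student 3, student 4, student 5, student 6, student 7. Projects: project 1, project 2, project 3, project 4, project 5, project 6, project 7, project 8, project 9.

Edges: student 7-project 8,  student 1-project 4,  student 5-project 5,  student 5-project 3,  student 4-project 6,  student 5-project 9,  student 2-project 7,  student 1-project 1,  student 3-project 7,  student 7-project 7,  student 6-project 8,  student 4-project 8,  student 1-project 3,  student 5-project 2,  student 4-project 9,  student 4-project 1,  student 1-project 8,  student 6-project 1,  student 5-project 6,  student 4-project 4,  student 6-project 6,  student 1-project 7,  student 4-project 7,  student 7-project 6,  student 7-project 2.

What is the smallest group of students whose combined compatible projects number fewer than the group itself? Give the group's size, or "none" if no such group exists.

Take S = {student 2, student 3}. Its neighbourhood is {project 7}, so |N(S)| = 1 < |S| = 2.
No single vertex violates Hall's condition since each has at least one neighbour, so 2 is the minimum.

2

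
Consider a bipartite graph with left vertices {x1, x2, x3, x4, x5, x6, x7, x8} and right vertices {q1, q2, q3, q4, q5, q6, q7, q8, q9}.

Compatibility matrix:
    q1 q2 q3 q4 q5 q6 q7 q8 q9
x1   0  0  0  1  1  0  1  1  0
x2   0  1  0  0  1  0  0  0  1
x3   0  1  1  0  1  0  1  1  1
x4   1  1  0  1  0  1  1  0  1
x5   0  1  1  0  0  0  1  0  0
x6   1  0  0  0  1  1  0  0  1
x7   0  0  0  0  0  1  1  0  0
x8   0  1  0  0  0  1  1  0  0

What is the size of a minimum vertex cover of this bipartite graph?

A maximum matching has 8 edges (e.g. x1–q4, x2–q5, x3–q8, x4–q9, x5–q3, x6–q6, x7–q7, x8–q2).
By König's theorem the minimum vertex cover has the same size. One such cover is {x1, x2, x3, x4, x5, x6, x7, x8}.

8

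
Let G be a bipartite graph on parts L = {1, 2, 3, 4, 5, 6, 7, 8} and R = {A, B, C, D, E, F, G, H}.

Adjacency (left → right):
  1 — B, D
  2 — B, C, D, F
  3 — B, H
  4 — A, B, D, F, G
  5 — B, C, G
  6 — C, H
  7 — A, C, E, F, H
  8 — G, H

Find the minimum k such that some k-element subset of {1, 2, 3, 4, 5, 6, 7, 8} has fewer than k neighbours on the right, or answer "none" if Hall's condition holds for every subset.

A matching saturating every left vertex exists, for instance 1→D, 2→F, 3→H, 4→A, 5→B, 6→C, 7→E, 8→G.
By Hall's marriage theorem, this means |N(S)| ≥ |S| for every subset S, so no violating subset exists.

none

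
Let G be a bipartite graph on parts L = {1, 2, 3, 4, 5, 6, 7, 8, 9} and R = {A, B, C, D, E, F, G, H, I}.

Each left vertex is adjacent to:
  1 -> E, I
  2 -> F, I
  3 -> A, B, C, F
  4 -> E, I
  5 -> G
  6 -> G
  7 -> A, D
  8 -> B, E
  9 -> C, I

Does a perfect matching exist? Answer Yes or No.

No

The set {5, 6} has only 1 neighbour ({G}), so by Hall's theorem at most 8 of the 9 left vertices can be matched.
Hence no matching covers every left vertex.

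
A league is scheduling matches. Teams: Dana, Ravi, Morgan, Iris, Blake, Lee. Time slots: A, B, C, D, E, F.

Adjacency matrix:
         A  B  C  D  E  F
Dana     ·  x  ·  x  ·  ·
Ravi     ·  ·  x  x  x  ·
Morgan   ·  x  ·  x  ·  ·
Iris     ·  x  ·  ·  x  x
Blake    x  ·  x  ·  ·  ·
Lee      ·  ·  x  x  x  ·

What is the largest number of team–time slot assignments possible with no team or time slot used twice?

6

A valid assignment of size 6: Dana→D, Ravi→C, Morgan→B, Iris→F, Blake→A, Lee→E.
This saturates every team, so 6 is the maximum.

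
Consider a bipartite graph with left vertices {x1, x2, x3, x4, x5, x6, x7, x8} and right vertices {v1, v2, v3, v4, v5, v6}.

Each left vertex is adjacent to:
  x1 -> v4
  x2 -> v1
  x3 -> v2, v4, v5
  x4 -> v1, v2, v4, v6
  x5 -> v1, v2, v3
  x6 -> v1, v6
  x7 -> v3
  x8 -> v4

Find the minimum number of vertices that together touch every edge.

6

A maximum matching has 6 edges (e.g. x1–v4, x2–v1, x3–v5, x4–v2, x5–v3, x6–v6).
By König's theorem the minimum vertex cover has the same size. One such cover is {x3, v1, v2, v3, v4, v6}.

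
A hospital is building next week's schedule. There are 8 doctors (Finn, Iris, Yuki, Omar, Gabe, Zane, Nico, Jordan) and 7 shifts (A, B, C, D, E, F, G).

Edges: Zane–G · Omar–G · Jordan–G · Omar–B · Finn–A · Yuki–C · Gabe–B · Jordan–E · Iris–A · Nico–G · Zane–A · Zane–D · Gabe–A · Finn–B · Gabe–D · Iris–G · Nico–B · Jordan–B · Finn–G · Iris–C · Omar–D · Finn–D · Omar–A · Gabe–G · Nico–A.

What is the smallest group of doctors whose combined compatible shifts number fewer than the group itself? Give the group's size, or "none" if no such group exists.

5

Take S = {Finn, Omar, Gabe, Zane, Nico}. Its neighbourhood is {A, B, D, G}, so |N(S)| = 4 < |S| = 5.
Every subset of size less than 5 has at least as many neighbours as members, so 5 is the minimum.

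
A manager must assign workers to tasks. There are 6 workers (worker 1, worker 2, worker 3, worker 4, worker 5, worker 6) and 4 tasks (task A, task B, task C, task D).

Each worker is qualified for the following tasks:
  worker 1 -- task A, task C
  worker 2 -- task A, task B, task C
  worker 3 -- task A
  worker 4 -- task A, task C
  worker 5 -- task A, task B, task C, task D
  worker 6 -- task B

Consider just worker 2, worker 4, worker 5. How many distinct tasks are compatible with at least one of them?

The union of neighbours of {worker 2, worker 4, worker 5} is {task A, task B, task C, task D}, which has 4 elements.
Since |N(S)| = 4 ≥ |S| = 3, Hall's condition holds for this subset.

4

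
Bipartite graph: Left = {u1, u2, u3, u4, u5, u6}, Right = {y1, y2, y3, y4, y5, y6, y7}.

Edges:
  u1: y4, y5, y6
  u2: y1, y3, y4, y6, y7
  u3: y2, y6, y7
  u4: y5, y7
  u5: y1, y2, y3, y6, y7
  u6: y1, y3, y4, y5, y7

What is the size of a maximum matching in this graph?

6

One maximum matching: u1→y4, u2→y3, u3→y2, u4→y5, u5→y6, u6→y7.
This saturates every left vertex, so 6 is the maximum.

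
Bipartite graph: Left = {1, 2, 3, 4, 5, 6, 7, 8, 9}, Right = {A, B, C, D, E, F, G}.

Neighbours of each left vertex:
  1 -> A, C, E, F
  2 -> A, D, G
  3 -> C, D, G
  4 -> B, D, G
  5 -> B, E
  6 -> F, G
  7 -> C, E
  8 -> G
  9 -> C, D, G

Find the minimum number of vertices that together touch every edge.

A maximum matching has 7 edges (e.g. 1–C, 2–A, 3–G, 4–D, 5–B, 6–F, 7–E).
By König's theorem the minimum vertex cover has the same size. One such cover is {A, B, C, D, E, F, G}.

7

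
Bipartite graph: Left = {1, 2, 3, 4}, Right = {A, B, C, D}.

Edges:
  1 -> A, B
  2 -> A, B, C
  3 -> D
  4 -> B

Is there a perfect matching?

For example, pair 1→A, 2→C, 3→D, 4→B.
Every left vertex is matched, so this is a perfect matching.

Yes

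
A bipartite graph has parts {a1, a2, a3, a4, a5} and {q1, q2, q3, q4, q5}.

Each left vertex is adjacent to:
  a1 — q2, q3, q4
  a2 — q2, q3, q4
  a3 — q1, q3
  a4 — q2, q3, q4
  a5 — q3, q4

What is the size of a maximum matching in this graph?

4

One maximum matching: a1–q3, a2–q4, a3–q1, a4–q2.
The set {a1, a2, a4, a5} has only 3 neighbours ({q2, q3, q4}), so by Hall's theorem at most 4 of the 5 left vertices can be matched.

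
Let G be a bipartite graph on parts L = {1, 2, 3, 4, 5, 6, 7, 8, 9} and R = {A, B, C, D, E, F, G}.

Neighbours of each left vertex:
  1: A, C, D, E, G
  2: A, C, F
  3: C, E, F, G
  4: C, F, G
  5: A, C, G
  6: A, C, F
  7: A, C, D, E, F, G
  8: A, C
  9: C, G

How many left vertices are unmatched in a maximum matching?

3

One maximum matching: 1–D, 2–C, 3–E, 4–G, 5–A, 6–F.
The set {1, 2, 3, 4, 5, 6, 7, 8, 9} has only 6 neighbours ({A, C, D, E, F, G}), so by Hall's theorem at most 6 of the 9 left vertices can be matched.
That matches 6 of the 9, leaving 3 unmatched; no matching can do better.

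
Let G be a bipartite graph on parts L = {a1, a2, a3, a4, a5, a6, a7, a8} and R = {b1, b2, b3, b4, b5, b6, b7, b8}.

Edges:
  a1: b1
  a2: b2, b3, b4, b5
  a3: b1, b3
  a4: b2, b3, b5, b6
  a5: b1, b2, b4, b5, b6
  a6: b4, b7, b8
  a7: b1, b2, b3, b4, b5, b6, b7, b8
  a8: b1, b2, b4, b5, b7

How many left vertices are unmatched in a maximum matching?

A valid assignment of size 8: a1–b1, a2–b4, a3–b3, a4–b2, a5–b6, a6–b8, a7–b5, a8–b7.
This saturates every left vertex, so 8 is the maximum.
That matches 8 of the 8, leaving 0 unmatched; no matching can do better.

0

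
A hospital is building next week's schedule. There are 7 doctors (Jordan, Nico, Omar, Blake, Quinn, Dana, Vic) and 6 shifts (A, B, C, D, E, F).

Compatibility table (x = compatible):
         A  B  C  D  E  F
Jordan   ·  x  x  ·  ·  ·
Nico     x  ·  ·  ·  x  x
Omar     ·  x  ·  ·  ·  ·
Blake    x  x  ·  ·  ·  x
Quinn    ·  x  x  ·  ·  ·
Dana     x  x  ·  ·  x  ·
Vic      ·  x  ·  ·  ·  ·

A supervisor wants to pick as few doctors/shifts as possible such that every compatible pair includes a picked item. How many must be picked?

5

A maximum matching has 5 edges (e.g. Jordan–C, Nico–F, Omar–B, Blake–A, Dana–E).
By König's theorem the minimum vertex cover has the same size. One such cover is {Nico, Blake, Dana, B, C}.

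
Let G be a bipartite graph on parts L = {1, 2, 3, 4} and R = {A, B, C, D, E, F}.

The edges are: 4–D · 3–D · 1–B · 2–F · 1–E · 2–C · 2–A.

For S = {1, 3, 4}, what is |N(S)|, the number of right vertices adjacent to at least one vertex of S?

The union of neighbours of {1, 3, 4} is {B, D, E}, which has 3 elements.
Since |N(S)| = 3 ≥ |S| = 3, Hall's condition holds for this subset.

3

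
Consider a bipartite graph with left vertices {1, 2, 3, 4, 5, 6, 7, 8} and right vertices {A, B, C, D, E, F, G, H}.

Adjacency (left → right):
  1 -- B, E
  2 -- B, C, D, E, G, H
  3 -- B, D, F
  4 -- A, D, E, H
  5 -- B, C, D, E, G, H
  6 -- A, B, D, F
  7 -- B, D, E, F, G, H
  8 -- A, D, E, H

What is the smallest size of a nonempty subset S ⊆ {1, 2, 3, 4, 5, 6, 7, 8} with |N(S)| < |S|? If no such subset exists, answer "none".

none

A matching saturating every left vertex exists, for instance 1→B, 2→G, 3→F, 4→D, 5→C, 6→A, 7→H, 8→E.
By Hall's marriage theorem, this means |N(S)| ≥ |S| for every subset S, so no violating subset exists.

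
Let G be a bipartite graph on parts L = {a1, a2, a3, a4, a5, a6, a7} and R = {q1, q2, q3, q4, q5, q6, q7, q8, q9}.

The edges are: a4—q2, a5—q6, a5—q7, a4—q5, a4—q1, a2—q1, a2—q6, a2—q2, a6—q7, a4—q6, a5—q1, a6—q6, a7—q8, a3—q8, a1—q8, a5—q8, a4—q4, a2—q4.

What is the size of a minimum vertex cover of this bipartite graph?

5

The 5 edges a1–q8, a2–q2, a4–q4, a5–q6, a6–q7 form a matching, so any vertex cover needs at least 5 vertices (one per matched edge).
Conversely {a2, a4, a5, a6, q8} meets every edge and has exactly 5 vertices, so 5 is optimal.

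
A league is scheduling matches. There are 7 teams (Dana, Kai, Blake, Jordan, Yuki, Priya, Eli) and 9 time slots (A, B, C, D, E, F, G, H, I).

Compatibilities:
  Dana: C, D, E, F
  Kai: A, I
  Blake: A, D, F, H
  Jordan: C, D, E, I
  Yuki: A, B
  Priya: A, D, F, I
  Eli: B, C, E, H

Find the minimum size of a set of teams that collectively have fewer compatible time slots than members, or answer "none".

A matching saturating every team exists, for instance Dana→C, Kai→I, Blake→D, Jordan→E, Yuki→A, Priya→F, Eli→B.
By Hall's marriage theorem, this means |N(S)| ≥ |S| for every subset S, so no violating subset exists.

none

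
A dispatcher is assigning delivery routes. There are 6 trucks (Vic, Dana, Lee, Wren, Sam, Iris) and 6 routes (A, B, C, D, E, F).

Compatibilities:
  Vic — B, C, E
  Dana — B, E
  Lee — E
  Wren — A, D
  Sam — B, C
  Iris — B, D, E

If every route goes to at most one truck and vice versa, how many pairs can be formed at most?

One maximum matching: Vic-C, Dana-B, Lee-E, Wren-A, Iris-D.
The set {Vic, Dana, Lee, Sam} has only 3 neighbours ({B, C, E}), so by Hall's theorem at most 5 of the 6 trucks can be matched.

5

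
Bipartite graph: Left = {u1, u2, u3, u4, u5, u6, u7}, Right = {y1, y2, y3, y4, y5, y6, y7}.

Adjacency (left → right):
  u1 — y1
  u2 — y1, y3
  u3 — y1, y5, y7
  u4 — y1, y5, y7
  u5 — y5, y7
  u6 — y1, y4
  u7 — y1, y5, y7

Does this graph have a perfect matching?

No

The set {u1, u3, u4, u5, u7} has only 3 neighbours ({y1, y5, y7}), so by Hall's theorem at most 5 of the 7 left vertices can be matched.
Hence no matching covers every left vertex.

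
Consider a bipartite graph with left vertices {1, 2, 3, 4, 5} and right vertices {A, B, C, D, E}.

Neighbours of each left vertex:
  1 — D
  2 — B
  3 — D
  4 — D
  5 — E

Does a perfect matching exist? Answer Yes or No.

No

The set {1, 3, 4} has only 1 neighbour ({D}), so by Hall's theorem at most 3 of the 5 left vertices can be matched.
Hence no matching covers every left vertex.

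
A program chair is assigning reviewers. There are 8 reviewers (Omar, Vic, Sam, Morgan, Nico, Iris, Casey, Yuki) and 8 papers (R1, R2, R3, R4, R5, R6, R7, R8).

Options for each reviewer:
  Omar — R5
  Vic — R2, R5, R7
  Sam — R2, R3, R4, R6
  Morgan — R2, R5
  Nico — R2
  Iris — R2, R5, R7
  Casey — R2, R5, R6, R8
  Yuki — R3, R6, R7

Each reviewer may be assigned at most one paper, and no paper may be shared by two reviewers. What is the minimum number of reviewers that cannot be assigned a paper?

2

One maximum matching: Omar-R5, Vic-R7, Sam-R3, Morgan-R2, Casey-R8, Yuki-R6.
The set {Omar, Vic, Morgan, Nico, Iris} has only 3 neighbours ({R2, R5, R7}), so by Hall's theorem at most 6 of the 8 reviewers can be matched.
That matches 6 of the 8, leaving 2 unmatched; no matching can do better.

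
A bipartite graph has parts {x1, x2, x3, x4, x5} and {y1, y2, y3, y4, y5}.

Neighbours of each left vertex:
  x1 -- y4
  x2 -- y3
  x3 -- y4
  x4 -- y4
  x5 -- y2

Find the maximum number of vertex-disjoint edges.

For example, pair x1–y4, x2–y3, x5–y2.
The set {x1, x3, x4} has only 1 neighbour ({y4}), so by Hall's theorem at most 3 of the 5 left vertices can be matched.

3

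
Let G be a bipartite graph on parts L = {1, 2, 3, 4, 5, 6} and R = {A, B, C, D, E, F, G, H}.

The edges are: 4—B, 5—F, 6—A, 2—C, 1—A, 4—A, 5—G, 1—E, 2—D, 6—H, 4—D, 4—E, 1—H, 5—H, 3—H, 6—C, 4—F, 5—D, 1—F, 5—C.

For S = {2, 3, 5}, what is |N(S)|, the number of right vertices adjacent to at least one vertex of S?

5

The union of neighbours of {2, 3, 5} is {C, D, F, G, H}, which has 5 elements.
Since |N(S)| = 5 ≥ |S| = 3, Hall's condition holds for this subset.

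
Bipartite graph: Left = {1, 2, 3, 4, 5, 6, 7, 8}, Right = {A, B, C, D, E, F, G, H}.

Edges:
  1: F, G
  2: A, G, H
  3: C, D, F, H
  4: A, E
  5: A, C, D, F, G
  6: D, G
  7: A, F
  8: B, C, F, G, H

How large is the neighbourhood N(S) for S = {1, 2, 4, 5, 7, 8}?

The union of neighbours of {1, 2, 4, 5, 7, 8} is {A, B, C, D, E, F, G, H}, which has 8 elements.
Since |N(S)| = 8 ≥ |S| = 6, Hall's condition holds for this subset.

8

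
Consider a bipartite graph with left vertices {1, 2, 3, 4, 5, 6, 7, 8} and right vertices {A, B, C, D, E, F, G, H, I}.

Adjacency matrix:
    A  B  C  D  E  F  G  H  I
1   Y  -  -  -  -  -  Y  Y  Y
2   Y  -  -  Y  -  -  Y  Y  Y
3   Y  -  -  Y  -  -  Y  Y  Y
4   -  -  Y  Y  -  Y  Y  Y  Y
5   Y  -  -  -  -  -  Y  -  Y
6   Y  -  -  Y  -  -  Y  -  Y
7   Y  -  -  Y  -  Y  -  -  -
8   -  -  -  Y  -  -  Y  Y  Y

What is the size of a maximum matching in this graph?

One maximum matching: 1–H, 2–A, 3–D, 4–C, 5–G, 6–I, 7–F.
The set {1, 2, 3, 5, 6, 8} has only 5 neighbours ({A, D, G, H, I}), so by Hall's theorem at most 7 of the 8 left vertices can be matched.

7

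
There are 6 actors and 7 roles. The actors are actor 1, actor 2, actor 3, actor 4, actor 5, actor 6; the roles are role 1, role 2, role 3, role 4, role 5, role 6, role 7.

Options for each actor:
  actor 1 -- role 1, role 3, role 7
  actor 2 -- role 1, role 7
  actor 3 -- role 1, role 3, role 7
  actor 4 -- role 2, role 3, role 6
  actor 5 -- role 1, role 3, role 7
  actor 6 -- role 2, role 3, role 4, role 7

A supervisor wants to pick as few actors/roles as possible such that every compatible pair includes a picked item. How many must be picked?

5

The 5 edges actor 1–role 1, actor 2–role 7, actor 3–role 3, actor 4–role 6, actor 6–role 2 form a matching, so any vertex cover needs at least 5 vertices (one per matched edge).
Conversely {actor 4, actor 6, role 1, role 3, role 7} meets every edge and has exactly 5 vertices, so 5 is optimal.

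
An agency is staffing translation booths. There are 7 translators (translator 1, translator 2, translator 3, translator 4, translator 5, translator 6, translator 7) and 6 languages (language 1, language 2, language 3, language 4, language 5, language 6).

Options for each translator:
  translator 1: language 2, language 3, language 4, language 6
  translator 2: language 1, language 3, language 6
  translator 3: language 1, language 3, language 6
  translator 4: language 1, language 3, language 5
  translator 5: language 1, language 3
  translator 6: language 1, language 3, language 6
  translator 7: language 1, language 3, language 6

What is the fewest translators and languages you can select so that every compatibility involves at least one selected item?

{translator 1, translator 4, language 1, language 3, language 6} is a vertex cover of size 5: every edge has an endpoint in this set.
No smaller cover exists because translator 1–language 2, translator 2–language 6, translator 3–language 3, translator 4–language 5, translator 5–language 1 is a matching of size 5, and a cover must include an endpoint of each of these disjoint edges (König's theorem).

5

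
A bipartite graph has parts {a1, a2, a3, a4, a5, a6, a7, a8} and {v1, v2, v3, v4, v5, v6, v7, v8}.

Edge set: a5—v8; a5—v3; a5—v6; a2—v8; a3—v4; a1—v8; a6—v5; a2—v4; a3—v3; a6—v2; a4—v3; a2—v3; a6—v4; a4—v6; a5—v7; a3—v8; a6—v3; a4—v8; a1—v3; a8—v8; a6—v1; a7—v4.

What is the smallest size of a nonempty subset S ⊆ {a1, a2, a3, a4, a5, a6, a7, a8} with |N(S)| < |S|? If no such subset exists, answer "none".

4

Take S = {a1, a2, a3, a7}. Its neighbourhood is {v3, v4, v8}, so |N(S)| = 3 < |S| = 4.
Every subset of size less than 4 has at least as many neighbours as members, so 4 is the minimum.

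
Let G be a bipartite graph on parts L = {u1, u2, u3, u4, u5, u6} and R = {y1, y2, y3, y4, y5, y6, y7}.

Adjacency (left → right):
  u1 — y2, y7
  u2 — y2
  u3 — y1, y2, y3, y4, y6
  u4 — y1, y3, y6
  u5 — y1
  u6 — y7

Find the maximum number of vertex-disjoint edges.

One maximum matching: u1–y7, u2–y2, u3–y6, u4–y3, u5–y1.
The set {u1, u2, u6} has only 2 neighbours ({y2, y7}), so by Hall's theorem at most 5 of the 6 left vertices can be matched.

5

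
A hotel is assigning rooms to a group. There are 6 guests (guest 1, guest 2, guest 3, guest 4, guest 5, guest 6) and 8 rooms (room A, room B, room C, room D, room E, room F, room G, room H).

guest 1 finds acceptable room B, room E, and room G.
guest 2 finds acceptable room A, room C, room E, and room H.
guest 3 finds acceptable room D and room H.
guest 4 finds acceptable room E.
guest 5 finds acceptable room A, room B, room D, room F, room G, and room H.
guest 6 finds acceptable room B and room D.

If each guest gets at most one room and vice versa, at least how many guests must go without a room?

0

A valid assignment of size 6: guest 1→room G, guest 2→room C, guest 3→room H, guest 4→room E, guest 5→room D, guest 6→room B.
All 6 guests are matched, so no larger matching exists.
That matches 6 of the 6, leaving 0 unmatched; no matching can do better.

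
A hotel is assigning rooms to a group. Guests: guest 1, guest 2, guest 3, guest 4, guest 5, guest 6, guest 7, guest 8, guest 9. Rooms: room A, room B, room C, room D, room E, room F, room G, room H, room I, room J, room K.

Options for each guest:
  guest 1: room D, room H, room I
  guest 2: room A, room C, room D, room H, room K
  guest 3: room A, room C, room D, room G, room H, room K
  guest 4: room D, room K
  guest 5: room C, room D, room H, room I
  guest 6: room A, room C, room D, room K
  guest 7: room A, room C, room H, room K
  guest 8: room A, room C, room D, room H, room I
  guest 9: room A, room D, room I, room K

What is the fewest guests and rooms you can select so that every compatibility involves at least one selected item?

7

The 7 edges guest 1–room H, guest 2–room A, guest 3–room G, guest 4–room D, guest 5–room I, guest 6–room C, guest 7–room K form a matching, so any vertex cover needs at least 7 vertices (one per matched edge).
Conversely {guest 3, room A, room C, room D, room H, room I, room K} meets every edge and has exactly 7 vertices, so 7 is optimal.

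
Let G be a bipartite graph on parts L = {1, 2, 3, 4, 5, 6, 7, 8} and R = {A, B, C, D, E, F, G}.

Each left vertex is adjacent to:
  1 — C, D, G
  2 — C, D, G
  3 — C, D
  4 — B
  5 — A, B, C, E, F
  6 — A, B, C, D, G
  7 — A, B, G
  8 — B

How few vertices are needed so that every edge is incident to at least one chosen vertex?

6

A maximum matching has 6 edges (e.g. 1–G, 2–D, 3–C, 4–B, 5–E, 6–A).
By König's theorem the minimum vertex cover has the same size. One such cover is {5, A, B, C, D, G}.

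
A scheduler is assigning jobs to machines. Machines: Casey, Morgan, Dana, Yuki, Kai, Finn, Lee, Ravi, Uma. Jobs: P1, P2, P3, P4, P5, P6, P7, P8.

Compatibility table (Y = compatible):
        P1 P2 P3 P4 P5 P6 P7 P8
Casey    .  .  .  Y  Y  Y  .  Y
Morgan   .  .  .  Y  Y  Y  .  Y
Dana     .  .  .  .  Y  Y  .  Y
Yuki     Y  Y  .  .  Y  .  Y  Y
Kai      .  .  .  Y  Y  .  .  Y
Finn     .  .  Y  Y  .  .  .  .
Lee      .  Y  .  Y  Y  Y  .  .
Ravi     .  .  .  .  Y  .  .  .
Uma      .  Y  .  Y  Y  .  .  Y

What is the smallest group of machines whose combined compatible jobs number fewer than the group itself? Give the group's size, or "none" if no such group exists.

5

Take S = {Casey, Morgan, Dana, Kai, Ravi}. Its neighbourhood is {P4, P5, P6, P8}, so |N(S)| = 4 < |S| = 5.
Every subset of size less than 5 has at least as many neighbours as members, so 5 is the minimum.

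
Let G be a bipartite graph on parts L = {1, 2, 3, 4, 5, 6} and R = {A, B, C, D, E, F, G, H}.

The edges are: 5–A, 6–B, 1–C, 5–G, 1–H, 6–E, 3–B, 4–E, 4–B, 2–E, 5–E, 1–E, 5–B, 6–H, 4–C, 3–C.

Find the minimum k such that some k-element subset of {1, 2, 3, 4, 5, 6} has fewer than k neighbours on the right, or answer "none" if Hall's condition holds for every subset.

5

Take S = {1, 2, 3, 4, 6}. Its neighbourhood is {B, C, E, H}, so |N(S)| = 4 < |S| = 5.
Every subset of size less than 5 has at least as many neighbours as members, so 5 is the minimum.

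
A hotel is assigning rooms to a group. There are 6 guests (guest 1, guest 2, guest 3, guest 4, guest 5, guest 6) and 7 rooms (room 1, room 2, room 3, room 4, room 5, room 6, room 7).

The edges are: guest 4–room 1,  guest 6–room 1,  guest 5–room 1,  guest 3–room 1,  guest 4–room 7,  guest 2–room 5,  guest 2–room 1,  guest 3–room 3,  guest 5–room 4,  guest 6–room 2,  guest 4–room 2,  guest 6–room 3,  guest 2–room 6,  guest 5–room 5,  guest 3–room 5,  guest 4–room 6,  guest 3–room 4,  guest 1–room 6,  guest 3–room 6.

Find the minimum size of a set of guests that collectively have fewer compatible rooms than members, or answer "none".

A matching saturating every guest exists, for instance guest 1→room 6, guest 2→room 1, guest 3→room 5, guest 4→room 7, guest 5→room 4, guest 6→room 3.
By Hall's marriage theorem, this means |N(S)| ≥ |S| for every subset S, so no violating subset exists.

none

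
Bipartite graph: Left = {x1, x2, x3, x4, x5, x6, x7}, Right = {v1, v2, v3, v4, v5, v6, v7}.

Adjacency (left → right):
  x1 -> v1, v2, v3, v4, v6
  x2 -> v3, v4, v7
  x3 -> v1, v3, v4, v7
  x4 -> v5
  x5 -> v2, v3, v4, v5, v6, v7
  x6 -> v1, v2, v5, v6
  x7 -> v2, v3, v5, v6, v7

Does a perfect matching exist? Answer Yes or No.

For example, pair x1–v2, x2–v4, x3–v7, x4–v5, x5–v6, x6–v1, x7–v3.
All 7 left vertices are covered.

Yes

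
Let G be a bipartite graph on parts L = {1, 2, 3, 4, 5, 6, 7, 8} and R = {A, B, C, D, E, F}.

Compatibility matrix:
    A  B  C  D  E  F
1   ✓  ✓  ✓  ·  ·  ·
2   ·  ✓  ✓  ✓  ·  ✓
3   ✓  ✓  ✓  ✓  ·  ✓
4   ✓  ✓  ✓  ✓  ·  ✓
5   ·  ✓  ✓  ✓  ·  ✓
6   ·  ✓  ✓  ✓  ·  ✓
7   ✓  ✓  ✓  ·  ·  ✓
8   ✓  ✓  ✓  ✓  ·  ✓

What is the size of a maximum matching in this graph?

5

One maximum matching: 1–C, 2–D, 3–A, 4–F, 5–B.
The set {1, 2, 3, 4, 5, 6, 7, 8} has only 5 neighbours ({A, B, C, D, F}), so by Hall's theorem at most 5 of the 8 left vertices can be matched.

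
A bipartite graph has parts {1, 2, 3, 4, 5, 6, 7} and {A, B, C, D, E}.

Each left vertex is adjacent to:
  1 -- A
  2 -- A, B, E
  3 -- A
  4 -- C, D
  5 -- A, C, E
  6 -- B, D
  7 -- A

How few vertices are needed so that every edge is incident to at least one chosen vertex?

5

{2, 4, 5, 6, A} is a vertex cover of size 5: every edge has an endpoint in this set.
No smaller cover exists because 1–A, 2–E, 4–D, 5–C, 6–B is a matching of size 5, and a cover must include an endpoint of each of these disjoint edges (König's theorem).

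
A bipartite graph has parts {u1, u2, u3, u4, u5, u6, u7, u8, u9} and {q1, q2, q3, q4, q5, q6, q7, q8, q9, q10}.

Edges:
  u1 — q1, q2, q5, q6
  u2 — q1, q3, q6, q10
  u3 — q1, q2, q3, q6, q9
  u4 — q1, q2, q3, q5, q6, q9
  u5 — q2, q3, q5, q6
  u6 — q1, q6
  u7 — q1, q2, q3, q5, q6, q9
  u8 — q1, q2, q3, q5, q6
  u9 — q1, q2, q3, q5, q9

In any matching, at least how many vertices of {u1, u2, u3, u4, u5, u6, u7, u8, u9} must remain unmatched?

For example, pair u1–q5, u2–q10, u3–q6, u4–q3, u5–q2, u6–q1, u7–q9.
The set {u1, u3, u4, u5, u6, u7, u8, u9} has only 6 neighbours ({q1, q2, q3, q5, q6, q9}), so by Hall's theorem at most 7 of the 9 left vertices can be matched.
That matches 7 of the 9, leaving 2 unmatched; no matching can do better.

2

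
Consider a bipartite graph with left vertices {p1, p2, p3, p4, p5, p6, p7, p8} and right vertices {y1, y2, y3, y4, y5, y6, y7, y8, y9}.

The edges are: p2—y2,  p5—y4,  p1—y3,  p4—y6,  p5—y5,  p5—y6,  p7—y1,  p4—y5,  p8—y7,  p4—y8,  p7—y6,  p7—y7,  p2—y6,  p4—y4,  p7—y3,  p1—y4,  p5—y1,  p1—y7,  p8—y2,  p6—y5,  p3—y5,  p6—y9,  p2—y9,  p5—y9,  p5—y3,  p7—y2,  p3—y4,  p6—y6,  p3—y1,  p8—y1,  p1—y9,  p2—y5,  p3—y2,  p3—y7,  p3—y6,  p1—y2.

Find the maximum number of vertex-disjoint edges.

8

One maximum matching: p1–y3, p2–y2, p3–y4, p4–y8, p5–y9, p6–y5, p7–y6, p8–y7.
This saturates every left vertex, so 8 is the maximum.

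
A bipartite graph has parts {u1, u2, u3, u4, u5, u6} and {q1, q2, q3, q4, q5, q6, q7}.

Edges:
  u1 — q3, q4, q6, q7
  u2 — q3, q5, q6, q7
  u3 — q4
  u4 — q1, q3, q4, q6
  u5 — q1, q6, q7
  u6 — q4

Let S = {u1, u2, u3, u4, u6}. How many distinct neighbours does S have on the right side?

The union of neighbours of {u1, u2, u3, u4, u6} is {q1, q3, q4, q5, q6, q7}, which has 6 elements.
Since |N(S)| = 6 ≥ |S| = 5, Hall's condition holds for this subset.

6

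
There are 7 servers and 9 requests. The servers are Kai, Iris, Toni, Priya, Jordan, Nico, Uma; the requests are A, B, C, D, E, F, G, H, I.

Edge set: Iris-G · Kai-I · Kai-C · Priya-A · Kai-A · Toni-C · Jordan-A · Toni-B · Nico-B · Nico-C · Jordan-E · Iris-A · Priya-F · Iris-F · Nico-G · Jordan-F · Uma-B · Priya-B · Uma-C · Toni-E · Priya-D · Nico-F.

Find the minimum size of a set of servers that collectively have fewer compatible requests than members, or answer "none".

A matching saturating every server exists, for instance Kai→A, Iris→G, Toni→C, Priya→D, Jordan→E, Nico→F, Uma→B.
By Hall's marriage theorem, this means |N(S)| ≥ |S| for every subset S, so no violating subset exists.

none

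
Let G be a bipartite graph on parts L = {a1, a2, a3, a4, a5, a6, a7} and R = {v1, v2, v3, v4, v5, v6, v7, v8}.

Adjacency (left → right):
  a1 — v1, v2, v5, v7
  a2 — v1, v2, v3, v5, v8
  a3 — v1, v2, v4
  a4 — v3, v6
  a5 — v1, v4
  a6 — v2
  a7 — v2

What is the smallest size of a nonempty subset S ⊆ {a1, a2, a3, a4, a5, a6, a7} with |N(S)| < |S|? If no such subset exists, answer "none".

2

Take S = {a6, a7}. Its neighbourhood is {v2}, so |N(S)| = 1 < |S| = 2.
No single vertex violates Hall's condition since each has at least one neighbour, so 2 is the minimum.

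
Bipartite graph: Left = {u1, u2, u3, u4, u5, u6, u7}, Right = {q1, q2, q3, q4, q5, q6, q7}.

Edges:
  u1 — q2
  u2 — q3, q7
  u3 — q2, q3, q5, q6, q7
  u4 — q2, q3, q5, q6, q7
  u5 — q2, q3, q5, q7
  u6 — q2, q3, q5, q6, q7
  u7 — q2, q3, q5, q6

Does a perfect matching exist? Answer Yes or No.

The set {u1, u2, u3, u4, u5, u6, u7} has only 5 neighbours ({q2, q3, q5, q6, q7}), so by Hall's theorem at most 5 of the 7 left vertices can be matched.
Hence no matching covers every left vertex.

No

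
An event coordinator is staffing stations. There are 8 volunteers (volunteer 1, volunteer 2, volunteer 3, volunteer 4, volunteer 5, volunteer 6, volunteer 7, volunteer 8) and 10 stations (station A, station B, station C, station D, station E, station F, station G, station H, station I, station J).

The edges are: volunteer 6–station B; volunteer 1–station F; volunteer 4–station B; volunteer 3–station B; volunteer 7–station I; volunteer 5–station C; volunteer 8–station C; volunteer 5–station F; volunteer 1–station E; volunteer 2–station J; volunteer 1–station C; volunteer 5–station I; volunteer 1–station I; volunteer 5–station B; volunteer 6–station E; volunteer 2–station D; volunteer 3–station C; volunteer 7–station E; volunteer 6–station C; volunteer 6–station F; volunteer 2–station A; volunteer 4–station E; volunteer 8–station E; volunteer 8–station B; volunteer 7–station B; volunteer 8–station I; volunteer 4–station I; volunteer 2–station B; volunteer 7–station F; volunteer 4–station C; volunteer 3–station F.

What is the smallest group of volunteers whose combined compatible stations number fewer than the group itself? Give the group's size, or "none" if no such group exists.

6

Take S = {volunteer 1, volunteer 3, volunteer 4, volunteer 5, volunteer 6, volunteer 7}. Its neighbourhood is {station B, station C, station E, station F, station I}, so |N(S)| = 5 < |S| = 6.
Every subset of size less than 6 has at least as many neighbours as members, so 6 is the minimum.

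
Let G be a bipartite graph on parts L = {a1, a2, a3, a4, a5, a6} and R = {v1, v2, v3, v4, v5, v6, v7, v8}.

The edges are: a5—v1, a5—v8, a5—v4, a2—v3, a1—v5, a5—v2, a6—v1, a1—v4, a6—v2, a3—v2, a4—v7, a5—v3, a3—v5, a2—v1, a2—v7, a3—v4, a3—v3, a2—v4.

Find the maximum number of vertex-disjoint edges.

6

For example, pair a1–v5, a2–v1, a3–v4, a4–v7, a5–v3, a6–v2.
This saturates every left vertex, so 6 is the maximum.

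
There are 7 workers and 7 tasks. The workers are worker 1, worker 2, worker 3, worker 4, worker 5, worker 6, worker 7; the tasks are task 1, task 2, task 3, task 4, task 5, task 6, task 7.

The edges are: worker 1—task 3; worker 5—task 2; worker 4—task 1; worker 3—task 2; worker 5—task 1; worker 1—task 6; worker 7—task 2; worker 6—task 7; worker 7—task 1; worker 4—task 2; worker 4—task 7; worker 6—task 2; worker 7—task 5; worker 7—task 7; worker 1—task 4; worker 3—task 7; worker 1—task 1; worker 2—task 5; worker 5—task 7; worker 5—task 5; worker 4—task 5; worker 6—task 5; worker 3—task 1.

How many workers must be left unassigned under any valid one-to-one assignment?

For example, pair worker 1→task 6, worker 2→task 5, worker 3→task 1, worker 4→task 7, worker 5→task 2.
The set {worker 2, worker 3, worker 4, worker 5, worker 6, worker 7} has only 4 neighbours ({task 1, task 2, task 5, task 7}), so by Hall's theorem at most 5 of the 7 workers can be matched.
That matches 5 of the 7, leaving 2 unmatched; no matching can do better.

2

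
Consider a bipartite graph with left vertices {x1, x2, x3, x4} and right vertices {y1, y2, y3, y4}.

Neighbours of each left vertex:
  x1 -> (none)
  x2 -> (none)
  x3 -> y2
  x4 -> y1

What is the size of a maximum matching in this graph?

For example, pair x3–y2, x4–y1.
The set {x1, x2} has only 0 neighbours (∅), so by Hall's theorem at most 2 of the 4 left vertices can be matched.

2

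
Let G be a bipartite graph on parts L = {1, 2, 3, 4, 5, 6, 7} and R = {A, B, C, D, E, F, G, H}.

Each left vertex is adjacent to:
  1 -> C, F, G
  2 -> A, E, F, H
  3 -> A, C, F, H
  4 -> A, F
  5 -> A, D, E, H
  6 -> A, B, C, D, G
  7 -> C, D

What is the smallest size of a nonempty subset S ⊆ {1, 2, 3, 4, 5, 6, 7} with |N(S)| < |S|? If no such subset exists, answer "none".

A matching saturating every left vertex exists, for instance 1→G, 2→H, 3→F, 4→A, 5→E, 6→B, 7→C.
By Hall's marriage theorem, this means |N(S)| ≥ |S| for every subset S, so no violating subset exists.

none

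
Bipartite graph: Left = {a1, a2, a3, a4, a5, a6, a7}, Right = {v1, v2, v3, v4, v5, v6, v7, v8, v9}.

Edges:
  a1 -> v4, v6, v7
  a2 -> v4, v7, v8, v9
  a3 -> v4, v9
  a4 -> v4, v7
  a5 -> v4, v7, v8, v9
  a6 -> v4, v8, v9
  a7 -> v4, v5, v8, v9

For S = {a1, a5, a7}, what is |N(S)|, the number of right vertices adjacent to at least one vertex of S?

The union of neighbours of {a1, a5, a7} is {v4, v5, v6, v7, v8, v9}, which has 6 elements.
Since |N(S)| = 6 ≥ |S| = 3, Hall's condition holds for this subset.

6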